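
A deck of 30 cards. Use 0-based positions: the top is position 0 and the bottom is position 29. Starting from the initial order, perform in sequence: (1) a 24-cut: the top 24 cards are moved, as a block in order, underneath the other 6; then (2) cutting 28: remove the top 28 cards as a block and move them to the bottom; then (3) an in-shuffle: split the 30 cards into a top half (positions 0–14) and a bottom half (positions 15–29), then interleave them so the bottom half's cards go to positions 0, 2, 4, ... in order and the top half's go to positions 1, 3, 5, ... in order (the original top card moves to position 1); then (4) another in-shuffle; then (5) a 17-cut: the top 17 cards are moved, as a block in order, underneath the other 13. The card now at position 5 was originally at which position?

Undo the operations in reverse order, starting from position 5:
  undo op 5 (cut 17): 5 ← 22
  undo op 4 (in-shuffle, from bottom half): 22 ← 26
  undo op 3 (in-shuffle, from bottom half): 26 ← 28
  undo op 2 (cut 28): 28 ← 26
  undo op 1 (cut 24): 26 ← 20
So the card at position 5 came from original position 20.

20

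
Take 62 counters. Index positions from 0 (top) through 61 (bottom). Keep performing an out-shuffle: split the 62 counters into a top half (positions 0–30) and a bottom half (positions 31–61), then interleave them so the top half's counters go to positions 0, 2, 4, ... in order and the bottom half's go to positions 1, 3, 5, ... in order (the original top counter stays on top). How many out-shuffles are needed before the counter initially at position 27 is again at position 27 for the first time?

Follow position 27 under repeated out-shuffles:
27 → 54 → 47 → 33 → 5 → 10 → 20 → 40 → ... → 27 (length 60)
It first returns after 60 out-shuffles.

60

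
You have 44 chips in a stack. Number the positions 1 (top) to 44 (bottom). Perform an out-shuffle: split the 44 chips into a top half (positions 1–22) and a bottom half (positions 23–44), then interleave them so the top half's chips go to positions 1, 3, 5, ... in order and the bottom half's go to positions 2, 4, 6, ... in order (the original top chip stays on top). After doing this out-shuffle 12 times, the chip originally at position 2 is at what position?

12

Track the chip's position through each out-shuffle:
2 → 3 → 5 → 9 → 17 → 33 → 22 → 43 → 42 → 40 → 36 → 28 → 12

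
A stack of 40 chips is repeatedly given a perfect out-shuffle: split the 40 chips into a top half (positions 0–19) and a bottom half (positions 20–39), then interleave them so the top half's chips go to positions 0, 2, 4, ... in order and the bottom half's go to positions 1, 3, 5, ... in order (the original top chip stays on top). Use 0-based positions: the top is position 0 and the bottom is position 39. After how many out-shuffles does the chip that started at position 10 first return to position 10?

12

Follow position 10 under repeated out-shuffles:
10 → 20 → 1 → 2 → 4 → 8 → 16 → 32 → 25 → 11 → 22 → 5 → 10
It first returns after 12 out-shuffles.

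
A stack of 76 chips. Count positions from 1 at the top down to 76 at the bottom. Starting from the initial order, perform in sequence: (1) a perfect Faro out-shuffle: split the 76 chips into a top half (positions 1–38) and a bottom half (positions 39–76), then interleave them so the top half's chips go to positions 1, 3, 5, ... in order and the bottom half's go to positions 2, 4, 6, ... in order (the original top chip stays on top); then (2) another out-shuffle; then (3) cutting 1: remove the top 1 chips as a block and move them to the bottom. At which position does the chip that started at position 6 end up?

Track the chip from position 6 forward through each operation:
  after op 1 (out-shuffle): 6 → 11
  after op 2 (out-shuffle): 11 → 21
  after op 3 (cut 1): 21 → 20

20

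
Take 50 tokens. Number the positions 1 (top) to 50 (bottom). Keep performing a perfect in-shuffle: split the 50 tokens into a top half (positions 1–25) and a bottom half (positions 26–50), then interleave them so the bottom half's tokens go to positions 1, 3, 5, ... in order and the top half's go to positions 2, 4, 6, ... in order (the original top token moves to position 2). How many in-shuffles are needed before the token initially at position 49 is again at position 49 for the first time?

8

Follow position 49 under repeated in-shuffles:
49 → 47 → 43 → 35 → 19 → 38 → 25 → 50 → 49
It first returns after 8 in-shuffles.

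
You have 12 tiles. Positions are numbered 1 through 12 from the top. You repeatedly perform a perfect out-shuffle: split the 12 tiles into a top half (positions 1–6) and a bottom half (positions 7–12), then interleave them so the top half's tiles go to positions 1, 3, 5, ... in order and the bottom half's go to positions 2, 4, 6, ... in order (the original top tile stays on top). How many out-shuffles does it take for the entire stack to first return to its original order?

The out-shuffle permutes the 12 positions with cycle lengths [1, 1, 10].
Every tile is home exactly when every cycle has completed a whole number of laps, i.e. after lcm(1, 10) = 10 out-shuffles.

10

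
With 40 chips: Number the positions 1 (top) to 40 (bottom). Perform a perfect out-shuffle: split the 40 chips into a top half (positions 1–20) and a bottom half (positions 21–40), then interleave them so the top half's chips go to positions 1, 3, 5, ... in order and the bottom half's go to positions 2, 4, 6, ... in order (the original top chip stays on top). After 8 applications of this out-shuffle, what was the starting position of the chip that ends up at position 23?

Work backwards from position 23, undoing one out-shuffle at a time:
23 ← 12 ← 26 ← 33 ← 17 ← 9 ← 5 ← 3 ← 2
So the chip now at position 23 started at position 2.

2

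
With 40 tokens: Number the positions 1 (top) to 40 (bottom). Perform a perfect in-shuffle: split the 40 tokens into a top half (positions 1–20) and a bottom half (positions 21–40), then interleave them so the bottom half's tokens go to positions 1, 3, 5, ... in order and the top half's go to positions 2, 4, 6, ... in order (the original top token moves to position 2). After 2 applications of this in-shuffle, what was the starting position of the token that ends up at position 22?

Work backwards from position 22, undoing one in-shuffle at a time:
22 ← 11 ← 26
So the token now at position 22 started at position 26.

26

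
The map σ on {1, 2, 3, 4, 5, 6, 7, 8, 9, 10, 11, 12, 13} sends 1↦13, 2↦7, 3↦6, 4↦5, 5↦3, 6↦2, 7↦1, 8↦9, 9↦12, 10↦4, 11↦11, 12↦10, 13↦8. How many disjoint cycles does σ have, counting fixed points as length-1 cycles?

Cycle decomposition: (1 13 8 9 12 10 4 5 3 6 2 7) (11).
2 cycles.

2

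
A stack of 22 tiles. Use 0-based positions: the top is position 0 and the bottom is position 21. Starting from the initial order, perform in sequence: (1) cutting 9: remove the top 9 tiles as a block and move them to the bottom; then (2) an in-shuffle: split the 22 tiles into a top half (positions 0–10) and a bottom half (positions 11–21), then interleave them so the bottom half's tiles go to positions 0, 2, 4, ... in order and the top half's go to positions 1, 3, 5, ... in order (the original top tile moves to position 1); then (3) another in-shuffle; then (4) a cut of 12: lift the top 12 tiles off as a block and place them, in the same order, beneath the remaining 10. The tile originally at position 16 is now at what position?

Track the tile from position 16 forward through each operation:
  after op 1 (cut 9): 16 → 7
  after op 2 (in-shuffle): 7 → 15
  after op 3 (in-shuffle): 15 → 8
  after op 4 (cut 12): 8 → 18

18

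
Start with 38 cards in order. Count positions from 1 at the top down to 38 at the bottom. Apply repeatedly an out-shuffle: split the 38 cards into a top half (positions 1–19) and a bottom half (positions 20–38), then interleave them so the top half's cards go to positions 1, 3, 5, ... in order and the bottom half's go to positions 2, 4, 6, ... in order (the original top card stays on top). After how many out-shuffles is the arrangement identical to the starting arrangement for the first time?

36

The out-shuffle permutes the 38 positions with cycle lengths [1, 1, 36].
Every card is home exactly when every cycle has completed a whole number of laps, i.e. after lcm(1, 36) = 36 out-shuffles.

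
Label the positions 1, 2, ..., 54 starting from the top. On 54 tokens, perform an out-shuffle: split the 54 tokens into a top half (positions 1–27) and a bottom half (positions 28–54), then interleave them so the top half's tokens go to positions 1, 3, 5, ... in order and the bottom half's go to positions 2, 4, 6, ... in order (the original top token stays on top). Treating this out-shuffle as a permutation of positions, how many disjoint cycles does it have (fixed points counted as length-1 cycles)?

Trace each unvisited position around until it returns:
(1) (2 3 5 9 17 33 ... len 52) (54)
3 cycles in total.

3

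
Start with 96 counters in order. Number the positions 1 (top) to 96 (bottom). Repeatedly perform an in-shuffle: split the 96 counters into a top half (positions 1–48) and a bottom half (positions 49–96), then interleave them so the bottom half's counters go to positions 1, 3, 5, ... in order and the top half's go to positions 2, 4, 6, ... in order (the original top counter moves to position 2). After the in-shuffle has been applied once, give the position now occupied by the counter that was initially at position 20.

Track the counter's position through each in-shuffle:
20 → 40

40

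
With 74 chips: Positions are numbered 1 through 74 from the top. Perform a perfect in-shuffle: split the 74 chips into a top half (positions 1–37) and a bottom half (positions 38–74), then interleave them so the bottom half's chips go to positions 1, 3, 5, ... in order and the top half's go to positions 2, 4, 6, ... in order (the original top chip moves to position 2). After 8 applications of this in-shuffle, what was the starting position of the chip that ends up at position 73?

58

Work backwards from position 73, undoing one in-shuffle at a time:
73 ← 74 ← 37 ← 56 ← 28 ← 14 ← 7 ← 41 ← 58
So the chip now at position 73 started at position 58.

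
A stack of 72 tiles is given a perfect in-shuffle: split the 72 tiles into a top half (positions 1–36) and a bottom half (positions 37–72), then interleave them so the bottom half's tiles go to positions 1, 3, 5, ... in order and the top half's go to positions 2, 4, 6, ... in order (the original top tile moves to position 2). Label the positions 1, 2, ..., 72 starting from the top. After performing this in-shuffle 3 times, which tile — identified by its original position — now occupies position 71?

Work backwards from position 71, undoing one in-shuffle at a time:
71 ← 72 ← 36 ← 18
So the tile now at position 71 started at position 18.

18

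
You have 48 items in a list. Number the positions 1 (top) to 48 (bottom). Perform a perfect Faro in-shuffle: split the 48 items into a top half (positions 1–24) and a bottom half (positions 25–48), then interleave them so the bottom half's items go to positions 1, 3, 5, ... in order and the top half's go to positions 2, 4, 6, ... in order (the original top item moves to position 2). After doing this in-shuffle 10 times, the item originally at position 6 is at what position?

19

Track the item's position through each in-shuffle:
6 → 12 → 24 → 48 → 47 → 45 → 41 → 33 → 17 → 34 → 19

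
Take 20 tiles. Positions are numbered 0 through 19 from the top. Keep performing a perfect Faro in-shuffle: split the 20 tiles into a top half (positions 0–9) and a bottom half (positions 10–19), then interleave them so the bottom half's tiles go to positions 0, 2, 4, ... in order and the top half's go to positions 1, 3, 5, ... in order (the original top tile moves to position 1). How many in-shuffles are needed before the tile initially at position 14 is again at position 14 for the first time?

3

Follow position 14 under repeated in-shuffles:
14 → 8 → 17 → 14
It first returns after 3 in-shuffles.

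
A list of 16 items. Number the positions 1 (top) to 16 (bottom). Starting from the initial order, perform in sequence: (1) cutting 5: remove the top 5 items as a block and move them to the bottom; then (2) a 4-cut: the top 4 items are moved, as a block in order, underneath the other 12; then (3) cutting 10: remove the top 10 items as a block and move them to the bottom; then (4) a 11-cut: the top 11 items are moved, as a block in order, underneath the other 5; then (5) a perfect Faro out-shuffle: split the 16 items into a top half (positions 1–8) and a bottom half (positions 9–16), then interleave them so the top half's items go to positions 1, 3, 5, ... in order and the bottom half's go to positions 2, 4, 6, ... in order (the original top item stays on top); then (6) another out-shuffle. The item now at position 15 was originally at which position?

Undo the operations in reverse order, starting from position 15:
  undo op 6 (out-shuffle, from top half): 15 ← 8
  undo op 5 (out-shuffle, from bottom half): 8 ← 12
  undo op 4 (cut 11): 12 ← 7
  undo op 3 (cut 10): 7 ← 1
  undo op 2 (cut 4): 1 ← 5
  undo op 1 (cut 5): 5 ← 10
So the item at position 15 came from original position 10.

10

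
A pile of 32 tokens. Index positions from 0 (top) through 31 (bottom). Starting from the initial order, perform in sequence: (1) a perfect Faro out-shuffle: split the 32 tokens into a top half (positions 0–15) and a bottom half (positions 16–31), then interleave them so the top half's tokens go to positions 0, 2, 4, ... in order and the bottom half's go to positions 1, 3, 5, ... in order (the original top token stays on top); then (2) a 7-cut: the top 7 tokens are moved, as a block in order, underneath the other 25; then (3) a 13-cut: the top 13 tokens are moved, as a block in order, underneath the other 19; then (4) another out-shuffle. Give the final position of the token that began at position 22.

19

Track the token from position 22 forward through each operation:
  after op 1 (out-shuffle): 22 → 13
  after op 2 (cut 7): 13 → 6
  after op 3 (cut 13): 6 → 25
  after op 4 (out-shuffle): 25 → 19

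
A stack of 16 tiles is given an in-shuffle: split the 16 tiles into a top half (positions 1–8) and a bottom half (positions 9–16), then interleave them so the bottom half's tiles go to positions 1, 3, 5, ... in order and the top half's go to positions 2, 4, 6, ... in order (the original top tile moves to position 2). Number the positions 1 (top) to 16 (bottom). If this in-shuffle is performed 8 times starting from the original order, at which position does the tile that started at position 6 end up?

6

Track the tile's position through each in-shuffle:
6 → 12 → 7 → 14 → 11 → 5 → 10 → 3 → 6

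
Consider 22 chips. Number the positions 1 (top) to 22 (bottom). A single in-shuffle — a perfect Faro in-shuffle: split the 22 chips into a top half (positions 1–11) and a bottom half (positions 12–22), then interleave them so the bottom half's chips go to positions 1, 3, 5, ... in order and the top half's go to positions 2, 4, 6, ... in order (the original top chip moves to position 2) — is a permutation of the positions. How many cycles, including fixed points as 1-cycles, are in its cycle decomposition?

2

Trace each unvisited position around until it returns:
(1 2 4 8 16 9 ... len 11) (5 10 20 17 11 22 ... len 11)
2 cycles in total.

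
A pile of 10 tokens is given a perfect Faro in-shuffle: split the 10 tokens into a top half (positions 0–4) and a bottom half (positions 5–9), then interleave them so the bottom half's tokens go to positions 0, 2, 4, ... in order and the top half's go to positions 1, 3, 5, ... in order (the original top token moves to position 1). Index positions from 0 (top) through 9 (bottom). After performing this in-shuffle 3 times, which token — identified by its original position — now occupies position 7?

Work backwards from position 7, undoing one in-shuffle at a time:
7 ← 3 ← 1 ← 0
So the token now at position 7 started at position 0.

0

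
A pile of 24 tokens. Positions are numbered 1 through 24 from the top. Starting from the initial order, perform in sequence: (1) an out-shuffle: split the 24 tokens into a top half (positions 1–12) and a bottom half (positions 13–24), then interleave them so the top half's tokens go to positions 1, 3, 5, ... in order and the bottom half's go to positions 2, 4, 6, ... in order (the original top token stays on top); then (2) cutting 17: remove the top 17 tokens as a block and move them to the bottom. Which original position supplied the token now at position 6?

12

Undo the operations in reverse order, starting from position 6:
  undo op 2 (cut 17): 6 ← 23
  undo op 1 (out-shuffle, from top half): 23 ← 12
So the token at position 6 came from original position 12.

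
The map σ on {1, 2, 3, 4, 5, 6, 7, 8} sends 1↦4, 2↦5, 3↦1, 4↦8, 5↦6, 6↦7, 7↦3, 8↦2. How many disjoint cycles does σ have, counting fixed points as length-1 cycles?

Cycle decomposition: (1 4 8 2 5 6 7 3).
1 cycle.

1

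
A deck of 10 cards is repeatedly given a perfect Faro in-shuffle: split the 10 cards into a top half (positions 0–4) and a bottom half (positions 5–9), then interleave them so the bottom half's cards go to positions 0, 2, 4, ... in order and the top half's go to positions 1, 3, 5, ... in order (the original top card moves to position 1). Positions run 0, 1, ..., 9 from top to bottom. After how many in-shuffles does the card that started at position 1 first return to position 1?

Follow position 1 under repeated in-shuffles:
1 → 3 → 7 → 4 → 9 → 8 → 6 → 2 → 5 → 0 → 1
It first returns after 10 in-shuffles.

10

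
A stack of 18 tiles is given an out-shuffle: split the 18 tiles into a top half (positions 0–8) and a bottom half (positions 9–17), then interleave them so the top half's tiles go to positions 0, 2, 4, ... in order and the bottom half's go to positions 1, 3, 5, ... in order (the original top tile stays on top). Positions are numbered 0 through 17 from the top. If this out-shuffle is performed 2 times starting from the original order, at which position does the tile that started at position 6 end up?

Track the tile's position through each out-shuffle:
6 → 12 → 7

7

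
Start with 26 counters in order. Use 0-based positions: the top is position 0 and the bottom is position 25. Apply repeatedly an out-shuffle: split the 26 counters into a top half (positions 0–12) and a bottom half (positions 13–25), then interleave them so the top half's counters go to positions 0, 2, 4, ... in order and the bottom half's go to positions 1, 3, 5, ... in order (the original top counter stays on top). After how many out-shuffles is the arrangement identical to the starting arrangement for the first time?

The out-shuffle permutes the 26 positions with cycle lengths [1, 1, 4, 20].
Every counter is home exactly when every cycle has completed a whole number of laps, i.e. after lcm(1, 4, 20) = 20 out-shuffles.

20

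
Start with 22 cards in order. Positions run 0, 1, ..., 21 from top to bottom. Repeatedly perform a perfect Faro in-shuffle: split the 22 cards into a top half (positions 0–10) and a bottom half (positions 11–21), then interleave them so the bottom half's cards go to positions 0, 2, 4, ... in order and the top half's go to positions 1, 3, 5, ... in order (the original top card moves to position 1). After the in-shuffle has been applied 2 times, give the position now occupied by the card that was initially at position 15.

Track the card's position through each in-shuffle:
15 → 8 → 17

17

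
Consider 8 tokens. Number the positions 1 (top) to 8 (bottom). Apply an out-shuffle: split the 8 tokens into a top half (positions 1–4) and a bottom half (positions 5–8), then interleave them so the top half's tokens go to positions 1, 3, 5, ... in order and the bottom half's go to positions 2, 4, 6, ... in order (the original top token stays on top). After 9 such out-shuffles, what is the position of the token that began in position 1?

1

Position 1 is a fixed point of every out-shuffle, so the token never moves.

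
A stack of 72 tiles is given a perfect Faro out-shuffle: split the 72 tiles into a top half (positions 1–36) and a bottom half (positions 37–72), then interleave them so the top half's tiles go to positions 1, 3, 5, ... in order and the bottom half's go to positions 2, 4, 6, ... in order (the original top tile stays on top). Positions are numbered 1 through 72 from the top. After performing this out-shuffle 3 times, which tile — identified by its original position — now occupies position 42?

15

Work backwards from position 42, undoing one out-shuffle at a time:
42 ← 57 ← 29 ← 15
So the tile now at position 42 started at position 15.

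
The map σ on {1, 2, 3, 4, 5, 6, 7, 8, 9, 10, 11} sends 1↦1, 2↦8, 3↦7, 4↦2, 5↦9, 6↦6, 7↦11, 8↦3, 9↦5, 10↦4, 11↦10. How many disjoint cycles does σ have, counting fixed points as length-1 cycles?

4

Cycle decomposition: (1) (2 8 3 7 11 10 4) (5 9) (6).
4 cycles.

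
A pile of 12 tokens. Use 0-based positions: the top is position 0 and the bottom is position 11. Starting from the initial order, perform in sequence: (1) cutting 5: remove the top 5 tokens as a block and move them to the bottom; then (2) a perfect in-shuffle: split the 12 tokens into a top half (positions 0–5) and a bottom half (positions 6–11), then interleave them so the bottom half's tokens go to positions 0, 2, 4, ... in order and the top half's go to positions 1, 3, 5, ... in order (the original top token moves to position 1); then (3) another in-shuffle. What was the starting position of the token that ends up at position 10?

Undo the operations in reverse order, starting from position 10:
  undo op 3 (in-shuffle, from bottom half): 10 ← 11
  undo op 2 (in-shuffle, from top half): 11 ← 5
  undo op 1 (cut 5): 5 ← 10
So the token at position 10 came from original position 10.

10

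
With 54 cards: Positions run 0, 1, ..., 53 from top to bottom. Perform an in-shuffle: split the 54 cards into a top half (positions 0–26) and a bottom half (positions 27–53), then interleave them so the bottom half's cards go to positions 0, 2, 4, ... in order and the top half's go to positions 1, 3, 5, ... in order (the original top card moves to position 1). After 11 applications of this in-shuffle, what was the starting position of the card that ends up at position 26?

18

Work backwards from position 26, undoing one in-shuffle at a time:
26 ← 40 ← 47 ← 23 ← 11 ← 5 ← 2 ← 28 ← 41 ← 20 ← 37 ← 18
So the card now at position 26 started at position 18.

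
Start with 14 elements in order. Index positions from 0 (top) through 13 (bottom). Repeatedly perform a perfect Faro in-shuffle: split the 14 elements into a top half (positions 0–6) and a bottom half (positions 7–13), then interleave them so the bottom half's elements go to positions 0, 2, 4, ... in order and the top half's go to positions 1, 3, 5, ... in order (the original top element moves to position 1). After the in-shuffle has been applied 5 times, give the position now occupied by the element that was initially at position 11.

Track the element's position through each in-shuffle:
11 → 8 → 2 → 5 → 11 → 8

8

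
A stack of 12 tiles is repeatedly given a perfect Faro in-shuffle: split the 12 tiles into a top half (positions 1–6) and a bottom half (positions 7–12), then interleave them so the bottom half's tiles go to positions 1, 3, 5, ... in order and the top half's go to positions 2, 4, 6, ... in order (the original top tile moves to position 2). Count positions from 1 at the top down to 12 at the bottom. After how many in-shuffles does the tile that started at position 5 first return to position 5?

Follow position 5 under repeated in-shuffles:
5 → 10 → 7 → 1 → 2 → 4 → 8 → 3 → 6 → 12 → 11 → 9 → 5
It first returns after 12 in-shuffles.

12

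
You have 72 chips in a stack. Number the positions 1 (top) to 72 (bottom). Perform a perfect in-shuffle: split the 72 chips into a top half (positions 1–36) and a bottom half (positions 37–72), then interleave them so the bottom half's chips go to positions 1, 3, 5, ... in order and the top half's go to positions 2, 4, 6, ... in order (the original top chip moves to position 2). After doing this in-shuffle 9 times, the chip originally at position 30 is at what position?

Track the chip's position through each in-shuffle:
30 → 60 → 47 → 21 → 42 → 11 → 22 → 44 → 15 → 30

30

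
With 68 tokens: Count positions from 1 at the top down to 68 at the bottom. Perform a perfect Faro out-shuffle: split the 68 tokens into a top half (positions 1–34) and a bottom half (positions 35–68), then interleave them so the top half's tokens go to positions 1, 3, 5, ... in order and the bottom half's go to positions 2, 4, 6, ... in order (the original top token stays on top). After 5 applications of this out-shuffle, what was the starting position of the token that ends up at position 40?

Work backwards from position 40, undoing one out-shuffle at a time:
40 ← 54 ← 61 ← 31 ← 16 ← 42
So the token now at position 40 started at position 42.

42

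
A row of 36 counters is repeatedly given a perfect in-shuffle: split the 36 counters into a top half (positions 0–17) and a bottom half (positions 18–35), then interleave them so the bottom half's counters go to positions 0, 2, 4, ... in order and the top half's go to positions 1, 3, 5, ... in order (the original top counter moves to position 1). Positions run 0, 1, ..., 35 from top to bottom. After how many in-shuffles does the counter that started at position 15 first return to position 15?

36

Follow position 15 under repeated in-shuffles:
15 → 31 → 26 → 16 → 33 → 30 → 24 → 12 → ... → 15 (length 36)
It first returns after 36 in-shuffles.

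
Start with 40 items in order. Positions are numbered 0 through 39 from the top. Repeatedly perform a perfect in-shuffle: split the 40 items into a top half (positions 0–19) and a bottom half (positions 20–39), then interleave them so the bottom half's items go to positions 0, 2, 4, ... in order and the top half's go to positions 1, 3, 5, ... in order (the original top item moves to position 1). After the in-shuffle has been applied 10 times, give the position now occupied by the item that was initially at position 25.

14

Track the item's position through each in-shuffle:
25 → 10 → 21 → 2 → 5 → 11 → 23 → 6 → 13 → 27 → 14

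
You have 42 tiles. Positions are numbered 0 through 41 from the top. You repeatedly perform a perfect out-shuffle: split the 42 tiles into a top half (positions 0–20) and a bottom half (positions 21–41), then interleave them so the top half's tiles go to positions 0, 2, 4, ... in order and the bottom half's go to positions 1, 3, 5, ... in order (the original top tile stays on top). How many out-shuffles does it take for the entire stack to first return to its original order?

20

The out-shuffle permutes the 42 positions with cycle lengths [1, 1, 20, 20].
Every tile is home exactly when every cycle has completed a whole number of laps, i.e. after lcm(1, 20) = 20 out-shuffles.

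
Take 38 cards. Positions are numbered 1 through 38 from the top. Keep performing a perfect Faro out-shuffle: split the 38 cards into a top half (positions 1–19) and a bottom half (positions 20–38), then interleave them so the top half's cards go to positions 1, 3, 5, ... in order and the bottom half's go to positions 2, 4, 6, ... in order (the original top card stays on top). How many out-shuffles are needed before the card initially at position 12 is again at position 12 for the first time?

Follow position 12 under repeated out-shuffles:
12 → 23 → 8 → 15 → 29 → 20 → 2 → 3 → ... → 12 (length 36)
It first returns after 36 out-shuffles.

36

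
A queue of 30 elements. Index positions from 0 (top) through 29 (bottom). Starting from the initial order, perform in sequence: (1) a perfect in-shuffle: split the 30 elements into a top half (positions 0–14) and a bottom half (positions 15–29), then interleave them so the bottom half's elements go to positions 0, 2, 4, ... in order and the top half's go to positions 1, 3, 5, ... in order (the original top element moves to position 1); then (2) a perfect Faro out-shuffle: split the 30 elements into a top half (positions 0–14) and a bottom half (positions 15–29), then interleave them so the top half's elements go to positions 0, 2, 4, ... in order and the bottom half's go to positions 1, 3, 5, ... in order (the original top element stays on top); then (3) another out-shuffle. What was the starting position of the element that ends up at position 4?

0

Undo the operations in reverse order, starting from position 4:
  undo op 3 (out-shuffle, from top half): 4 ← 2
  undo op 2 (out-shuffle, from top half): 2 ← 1
  undo op 1 (in-shuffle, from top half): 1 ← 0
So the element at position 4 came from original position 0.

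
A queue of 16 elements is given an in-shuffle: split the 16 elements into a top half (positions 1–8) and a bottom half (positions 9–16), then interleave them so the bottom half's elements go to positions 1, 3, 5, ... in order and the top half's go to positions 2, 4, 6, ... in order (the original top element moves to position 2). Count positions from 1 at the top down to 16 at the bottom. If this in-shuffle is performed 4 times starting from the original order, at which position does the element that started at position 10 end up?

Track the element's position through each in-shuffle:
10 → 3 → 6 → 12 → 7

7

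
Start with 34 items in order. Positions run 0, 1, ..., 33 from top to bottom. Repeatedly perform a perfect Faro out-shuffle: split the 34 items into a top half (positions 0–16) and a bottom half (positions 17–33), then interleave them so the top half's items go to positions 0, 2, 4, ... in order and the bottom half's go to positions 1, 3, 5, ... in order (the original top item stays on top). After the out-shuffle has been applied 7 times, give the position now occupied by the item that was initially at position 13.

14

Track the item's position through each out-shuffle:
13 → 26 → 19 → 5 → 10 → 20 → 7 → 14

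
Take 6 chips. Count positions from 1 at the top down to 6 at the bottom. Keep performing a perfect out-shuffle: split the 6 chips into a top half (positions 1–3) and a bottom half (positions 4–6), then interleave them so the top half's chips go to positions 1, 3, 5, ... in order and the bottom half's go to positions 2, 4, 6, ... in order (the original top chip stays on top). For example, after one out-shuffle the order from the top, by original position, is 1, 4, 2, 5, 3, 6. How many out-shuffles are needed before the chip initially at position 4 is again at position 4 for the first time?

4

Follow position 4 under repeated out-shuffles:
4 → 2 → 3 → 5 → 4
It first returns after 4 out-shuffles.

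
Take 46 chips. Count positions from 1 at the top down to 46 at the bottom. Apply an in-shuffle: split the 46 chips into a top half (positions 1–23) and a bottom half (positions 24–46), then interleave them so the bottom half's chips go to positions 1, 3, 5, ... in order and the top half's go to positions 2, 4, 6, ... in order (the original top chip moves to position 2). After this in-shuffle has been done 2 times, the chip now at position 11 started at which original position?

Work backwards from position 11, undoing one in-shuffle at a time:
11 ← 29 ← 38
So the chip now at position 11 started at position 38.

38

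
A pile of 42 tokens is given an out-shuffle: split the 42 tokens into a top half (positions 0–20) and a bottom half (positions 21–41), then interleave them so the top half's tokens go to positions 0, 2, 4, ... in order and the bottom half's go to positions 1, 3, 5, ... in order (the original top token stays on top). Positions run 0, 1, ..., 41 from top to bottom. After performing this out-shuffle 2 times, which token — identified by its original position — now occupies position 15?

Work backwards from position 15, undoing one out-shuffle at a time:
15 ← 28 ← 14
So the token now at position 15 started at position 14.

14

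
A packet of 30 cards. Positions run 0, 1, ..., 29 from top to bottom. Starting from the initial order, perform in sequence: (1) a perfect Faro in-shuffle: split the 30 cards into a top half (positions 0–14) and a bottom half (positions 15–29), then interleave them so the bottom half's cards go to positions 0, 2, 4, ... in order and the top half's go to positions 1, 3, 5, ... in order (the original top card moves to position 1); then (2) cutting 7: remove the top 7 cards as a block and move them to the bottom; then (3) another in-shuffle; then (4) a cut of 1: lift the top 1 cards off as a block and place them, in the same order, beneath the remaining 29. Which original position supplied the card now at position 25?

Undo the operations in reverse order, starting from position 25:
  undo op 4 (cut 1): 25 ← 26
  undo op 3 (in-shuffle, from bottom half): 26 ← 28
  undo op 2 (cut 7): 28 ← 5
  undo op 1 (in-shuffle, from top half): 5 ← 2
So the card at position 25 came from original position 2.

2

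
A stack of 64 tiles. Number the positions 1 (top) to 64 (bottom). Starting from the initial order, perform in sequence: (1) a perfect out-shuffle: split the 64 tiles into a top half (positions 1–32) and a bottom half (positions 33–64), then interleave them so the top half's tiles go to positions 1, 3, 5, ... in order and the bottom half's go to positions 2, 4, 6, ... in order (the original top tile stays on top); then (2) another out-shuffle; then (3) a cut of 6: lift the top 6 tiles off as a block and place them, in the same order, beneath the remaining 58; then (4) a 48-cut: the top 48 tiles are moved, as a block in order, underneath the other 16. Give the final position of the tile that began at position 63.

6

Track the tile from position 63 forward through each operation:
  after op 1 (out-shuffle): 63 → 62
  after op 2 (out-shuffle): 62 → 60
  after op 3 (cut 6): 60 → 54
  after op 4 (cut 48): 54 → 6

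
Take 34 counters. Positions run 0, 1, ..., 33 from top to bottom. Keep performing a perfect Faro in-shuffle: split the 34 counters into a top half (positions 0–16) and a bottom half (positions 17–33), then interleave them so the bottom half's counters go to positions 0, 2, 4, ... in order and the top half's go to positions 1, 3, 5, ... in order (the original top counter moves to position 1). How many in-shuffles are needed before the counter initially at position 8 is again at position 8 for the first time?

Follow position 8 under repeated in-shuffles:
8 → 17 → 0 → 1 → 3 → 7 → 15 → 31 → 28 → 22 → 10 → 21 → 8
It first returns after 12 in-shuffles.

12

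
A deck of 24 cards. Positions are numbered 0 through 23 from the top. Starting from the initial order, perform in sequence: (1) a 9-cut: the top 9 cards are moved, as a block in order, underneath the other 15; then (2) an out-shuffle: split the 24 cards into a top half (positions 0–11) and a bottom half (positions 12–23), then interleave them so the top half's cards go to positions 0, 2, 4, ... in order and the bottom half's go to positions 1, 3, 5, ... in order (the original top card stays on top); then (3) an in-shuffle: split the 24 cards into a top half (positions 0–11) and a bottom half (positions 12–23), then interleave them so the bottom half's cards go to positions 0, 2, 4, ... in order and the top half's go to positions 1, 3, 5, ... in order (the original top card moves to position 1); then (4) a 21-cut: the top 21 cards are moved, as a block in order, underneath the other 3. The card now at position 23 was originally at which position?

Undo the operations in reverse order, starting from position 23:
  undo op 4 (cut 21): 23 ← 20
  undo op 3 (in-shuffle, from bottom half): 20 ← 22
  undo op 2 (out-shuffle, from top half): 22 ← 11
  undo op 1 (cut 9): 11 ← 20
So the card at position 23 came from original position 20.

20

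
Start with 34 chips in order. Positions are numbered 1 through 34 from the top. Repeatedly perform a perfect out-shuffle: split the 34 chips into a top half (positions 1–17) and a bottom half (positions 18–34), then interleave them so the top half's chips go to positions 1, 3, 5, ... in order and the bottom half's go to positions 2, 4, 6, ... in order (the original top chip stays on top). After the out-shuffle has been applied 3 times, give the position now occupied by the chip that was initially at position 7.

16

Track the chip's position through each out-shuffle:
7 → 13 → 25 → 16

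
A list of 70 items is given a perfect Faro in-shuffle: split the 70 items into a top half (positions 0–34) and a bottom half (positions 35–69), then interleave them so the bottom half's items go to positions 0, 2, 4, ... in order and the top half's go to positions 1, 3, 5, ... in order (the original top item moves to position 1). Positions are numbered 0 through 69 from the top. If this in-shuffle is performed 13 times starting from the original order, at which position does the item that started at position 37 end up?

31

Track position through each in-shuffle: 37 → 4 → 9 → 19 → 39 → ... (continuing for 13 shuffles total) → 31.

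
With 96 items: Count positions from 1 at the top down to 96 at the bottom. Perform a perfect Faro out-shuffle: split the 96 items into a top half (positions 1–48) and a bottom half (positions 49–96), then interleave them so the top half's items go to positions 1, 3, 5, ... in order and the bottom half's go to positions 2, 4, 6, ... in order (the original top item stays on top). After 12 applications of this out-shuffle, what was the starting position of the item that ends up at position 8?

Work backwards from position 8, undoing one out-shuffle at a time:
8 ← 52 ← 74 ← 85 ← 43 ← 22 ← 59 ← 30 ← 63 ← 32 ← 64 ← 80 ← 88
So the item now at position 8 started at position 88.

88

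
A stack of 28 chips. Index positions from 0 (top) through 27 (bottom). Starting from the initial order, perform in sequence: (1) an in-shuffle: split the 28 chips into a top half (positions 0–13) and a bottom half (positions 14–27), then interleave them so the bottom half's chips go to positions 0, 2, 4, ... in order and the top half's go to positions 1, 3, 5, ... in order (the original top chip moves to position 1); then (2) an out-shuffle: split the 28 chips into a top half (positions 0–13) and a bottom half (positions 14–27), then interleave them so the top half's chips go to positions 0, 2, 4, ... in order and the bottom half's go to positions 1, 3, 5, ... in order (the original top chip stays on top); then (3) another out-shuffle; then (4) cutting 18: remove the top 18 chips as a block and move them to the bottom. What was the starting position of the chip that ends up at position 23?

19

Undo the operations in reverse order, starting from position 23:
  undo op 4 (cut 18): 23 ← 13
  undo op 3 (out-shuffle, from bottom half): 13 ← 20
  undo op 2 (out-shuffle, from top half): 20 ← 10
  undo op 1 (in-shuffle, from bottom half): 10 ← 19
So the chip at position 23 came from original position 19.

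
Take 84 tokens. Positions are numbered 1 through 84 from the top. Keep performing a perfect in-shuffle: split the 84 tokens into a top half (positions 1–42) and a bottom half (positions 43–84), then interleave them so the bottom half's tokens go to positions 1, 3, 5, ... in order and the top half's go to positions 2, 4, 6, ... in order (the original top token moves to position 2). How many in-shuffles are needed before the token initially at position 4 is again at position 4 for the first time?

Follow position 4 under repeated in-shuffles:
4 → 8 → 16 → 32 → 64 → 43 → 1 → 2 → 4
It first returns after 8 in-shuffles.

8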